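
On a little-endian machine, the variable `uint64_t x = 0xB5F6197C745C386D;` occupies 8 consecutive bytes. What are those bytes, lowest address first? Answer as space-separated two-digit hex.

6D 38 5C 74 7C 19 F6 B5

Split into bytes (most-significant first): B5 F6 19 7C 74 5C 38 6D.
Little-endian stores the least-significant byte at the lowest address.
So at ascending addresses the bytes are 6D 38 5C 74 7C 19 F6 B5.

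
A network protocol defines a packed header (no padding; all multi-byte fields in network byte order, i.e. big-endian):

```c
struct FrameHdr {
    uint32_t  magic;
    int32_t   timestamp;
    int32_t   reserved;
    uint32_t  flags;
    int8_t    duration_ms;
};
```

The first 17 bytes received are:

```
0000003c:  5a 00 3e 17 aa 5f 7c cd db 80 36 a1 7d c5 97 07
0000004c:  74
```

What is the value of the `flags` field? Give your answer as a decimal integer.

`flags` follows `magic` (4 B), `timestamp` (4 B), `reserved` (4 B), so it starts at offset 4 + 4 + 4 = 12 and occupies 4 bytes.
Bytes at offsets 12..15: 7D C5 97 07.
In big-endian order the high byte comes first in memory.
The bytes are already most-significant first: 0x7DC59707.
0x7DC59707 = 2110101255.

2110101255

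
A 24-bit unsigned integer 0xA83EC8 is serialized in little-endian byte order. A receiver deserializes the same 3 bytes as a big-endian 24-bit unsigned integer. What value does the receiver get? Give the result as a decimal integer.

Stored little-endian, the bytes at ascending addresses are C8 3E A8.
Read back as big-endian, the last byte is least significant, giving 0xC83EA8.
0xC83EA8 = 13123240.

13123240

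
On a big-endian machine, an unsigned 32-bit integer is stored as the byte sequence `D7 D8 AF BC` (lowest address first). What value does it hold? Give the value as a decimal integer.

3621302204

In big-endian order the high byte comes first in memory.
The bytes are already most-significant first: 0xD7D8AFBC.
0xD7D8AFBC = 3621302204.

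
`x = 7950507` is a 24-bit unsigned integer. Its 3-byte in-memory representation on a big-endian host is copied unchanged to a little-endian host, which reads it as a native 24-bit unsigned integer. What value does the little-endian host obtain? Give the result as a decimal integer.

11227257

7950507 in 24-bit hexadecimal is 0x7950AB.
Stored big-endian, the bytes at ascending addresses are 79 50 AB.
Read back as little-endian, the first byte is least significant, giving 0xAB5079.
0xAB5079 = 11227257.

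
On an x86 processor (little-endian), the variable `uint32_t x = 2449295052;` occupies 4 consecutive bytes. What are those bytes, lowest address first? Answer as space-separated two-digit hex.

CC 46 FD 91

2449295052 in hexadecimal, padded to 32 bits, is 0x91FD46CC.
Split into bytes (most-significant first): 91 FD 46 CC.
Little-endian: lowest address holds the least-significant byte.
So at ascending addresses the bytes are CC 46 FD 91.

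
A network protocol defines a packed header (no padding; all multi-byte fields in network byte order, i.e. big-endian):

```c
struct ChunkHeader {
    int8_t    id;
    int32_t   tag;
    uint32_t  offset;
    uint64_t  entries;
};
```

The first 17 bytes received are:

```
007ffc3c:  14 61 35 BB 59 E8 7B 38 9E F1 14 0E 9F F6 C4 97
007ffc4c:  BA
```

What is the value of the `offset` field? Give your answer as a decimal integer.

`offset` follows `id` (1 B), `tag` (4 B), so it starts at offset 1 + 4 = 5 and occupies 4 bytes.
Bytes at offsets 5..8: E8 7B 38 9E.
In big-endian order the high byte comes first in memory.
The bytes are already most-significant first: 0xE87B389E.
0xE87B389E = 3900389534.

3900389534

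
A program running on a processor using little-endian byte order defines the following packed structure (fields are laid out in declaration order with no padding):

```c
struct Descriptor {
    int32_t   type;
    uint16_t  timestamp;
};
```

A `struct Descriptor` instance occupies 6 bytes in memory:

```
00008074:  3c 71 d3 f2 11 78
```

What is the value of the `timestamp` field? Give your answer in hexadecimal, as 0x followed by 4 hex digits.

`timestamp` follows `type` (4 bytes), so it starts at byte offset 4 and occupies 2 bytes.
Bytes at offsets 4..5: 11 78.
Little-endian stores the least-significant byte at the lowest address.
Reassemble most-significant byte first: 78 11 → 0x7811.

0x7811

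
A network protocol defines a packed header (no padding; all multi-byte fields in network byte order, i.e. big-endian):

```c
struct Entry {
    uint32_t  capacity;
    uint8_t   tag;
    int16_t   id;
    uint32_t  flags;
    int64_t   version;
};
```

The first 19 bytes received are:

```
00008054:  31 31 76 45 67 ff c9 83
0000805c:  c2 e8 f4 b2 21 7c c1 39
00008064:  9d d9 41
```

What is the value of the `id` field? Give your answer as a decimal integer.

-55

`id` follows `capacity` (4 B), `tag` (1 B), so it starts at offset 4 + 1 = 5 and occupies 2 bytes.
Bytes at offsets 5..6: FF C9.
Big-endian stores the most-significant byte at the lowest address.
The bytes are already most-significant first: 0xFFC9.
Top bit is set, so as a signed 16-bit value this is 0xFFC9 − 2^16 = -55.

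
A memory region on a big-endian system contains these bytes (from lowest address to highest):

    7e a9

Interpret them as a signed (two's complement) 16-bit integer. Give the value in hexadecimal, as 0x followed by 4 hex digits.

In big-endian order the high byte comes first in memory.
The bytes are already most-significant first: 0x7EA9.

0x7EA9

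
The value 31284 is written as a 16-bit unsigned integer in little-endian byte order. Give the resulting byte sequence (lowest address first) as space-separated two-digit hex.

34 7A

31284 in hexadecimal, padded to 16 bits, is 0x7A34.
Split into bytes (most-significant first): 7A 34.
Little-endian: lowest address holds the least-significant byte.
So at ascending addresses the bytes are 34 7A.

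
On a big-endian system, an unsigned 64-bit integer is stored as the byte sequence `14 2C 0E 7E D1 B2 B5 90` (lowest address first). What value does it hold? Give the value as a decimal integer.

1453552717580645776

Big-endian stores the most-significant byte at the lowest address.
The bytes are already most-significant first: 0x142C0E7ED1B2B590.
0x142C0E7ED1B2B590 = 1453552717580645776.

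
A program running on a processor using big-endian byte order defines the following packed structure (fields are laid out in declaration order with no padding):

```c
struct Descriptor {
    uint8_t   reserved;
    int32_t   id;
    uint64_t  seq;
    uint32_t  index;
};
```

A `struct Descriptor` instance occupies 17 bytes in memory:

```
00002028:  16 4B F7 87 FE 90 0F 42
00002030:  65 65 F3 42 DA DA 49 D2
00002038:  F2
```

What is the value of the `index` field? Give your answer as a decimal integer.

`index` follows `reserved` (1 B), `id` (4 B), `seq` (8 B), so it starts at offset 1 + 4 + 8 = 13 and occupies 4 bytes.
Bytes at offsets 13..16: DA 49 D2 F2.
Big-endian: lowest address holds the most-significant byte.
The bytes are already most-significant first: 0xDA49D2F2.
0xDA49D2F2 = 3662271218.

3662271218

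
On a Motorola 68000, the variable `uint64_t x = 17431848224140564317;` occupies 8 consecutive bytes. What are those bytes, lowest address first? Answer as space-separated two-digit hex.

F1 EA 5D 9A 1A 6C 17 5D

17431848224140564317 in hexadecimal, padded to 64 bits, is 0xF1EA5D9A1A6C175D.
Split into bytes (most-significant first): F1 EA 5D 9A 1A 6C 17 5D.
In big-endian order the high byte comes first in memory.
So the memory order matches the most-significant-first order: F1 EA 5D 9A 1A 6C 17 5D.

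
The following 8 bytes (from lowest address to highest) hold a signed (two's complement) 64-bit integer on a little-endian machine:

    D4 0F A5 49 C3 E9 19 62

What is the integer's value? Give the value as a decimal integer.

Little-endian stores the least-significant byte at the lowest address.
Reassemble most-significant byte first: 62 19 E9 C3 49 A5 0F D4 → 0x6219E9C349A50FD4.
0x6219E9C349A50FD4 = 7068938115098152916.

7068938115098152916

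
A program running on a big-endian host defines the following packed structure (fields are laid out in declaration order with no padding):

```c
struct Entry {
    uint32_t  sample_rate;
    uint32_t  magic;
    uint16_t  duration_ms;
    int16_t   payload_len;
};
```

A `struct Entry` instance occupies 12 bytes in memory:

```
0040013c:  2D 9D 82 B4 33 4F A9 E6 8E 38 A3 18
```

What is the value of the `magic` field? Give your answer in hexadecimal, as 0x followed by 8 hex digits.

0x334FA9E6

`magic` follows `sample_rate` (4 bytes), so it starts at byte offset 4 and occupies 4 bytes.
Bytes at offsets 4..7: 33 4F A9 E6.
In big-endian order the high byte comes first in memory.
The bytes are already most-significant first: 0x334FA9E6.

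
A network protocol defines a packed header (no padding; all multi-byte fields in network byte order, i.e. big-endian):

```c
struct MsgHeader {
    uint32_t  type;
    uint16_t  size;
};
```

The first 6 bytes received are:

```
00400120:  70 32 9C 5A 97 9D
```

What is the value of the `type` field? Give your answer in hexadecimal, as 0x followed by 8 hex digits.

0x70329C5A

`type` is the first field, at byte offset 0, occupying 4 bytes.
Bytes at offsets 0..3: 70 32 9C 5A.
Big-endian: lowest address holds the most-significant byte.
The bytes are already most-significant first: 0x70329C5A.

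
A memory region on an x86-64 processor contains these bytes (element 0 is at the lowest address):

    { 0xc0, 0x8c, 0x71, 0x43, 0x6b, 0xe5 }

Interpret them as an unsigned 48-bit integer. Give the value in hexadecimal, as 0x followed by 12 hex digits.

0xE56B43718CC0

Little-endian: lowest address holds the least-significant byte.
Reassemble most-significant byte first: E5 6B 43 71 8C C0 → 0xE56B43718CC0.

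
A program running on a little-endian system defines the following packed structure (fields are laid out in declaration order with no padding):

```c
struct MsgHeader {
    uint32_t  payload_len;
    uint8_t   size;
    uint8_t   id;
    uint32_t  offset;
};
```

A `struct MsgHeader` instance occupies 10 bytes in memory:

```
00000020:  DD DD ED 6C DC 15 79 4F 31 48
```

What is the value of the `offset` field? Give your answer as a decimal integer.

1211191161

`offset` follows `payload_len` (4 B), `size` (1 B), `id` (1 B), so it starts at offset 4 + 1 + 1 = 6 and occupies 4 bytes.
Bytes at offsets 6..9: 79 4F 31 48.
In little-endian order the low byte comes first in memory.
Reassemble most-significant byte first: 48 31 4F 79 → 0x48314F79.
0x48314F79 = 1211191161.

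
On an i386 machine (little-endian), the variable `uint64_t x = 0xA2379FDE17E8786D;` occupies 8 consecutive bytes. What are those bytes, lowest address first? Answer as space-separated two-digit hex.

6D 78 E8 17 DE 9F 37 A2

Split into bytes (most-significant first): A2 37 9F DE 17 E8 78 6D.
Little-endian stores the least-significant byte at the lowest address.
So at ascending addresses the bytes are 6D 78 E8 17 DE 9F 37 A2.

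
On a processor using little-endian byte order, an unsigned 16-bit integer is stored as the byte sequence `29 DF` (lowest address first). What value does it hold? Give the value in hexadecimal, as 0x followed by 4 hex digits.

Little-endian stores the least-significant byte at the lowest address.
Reassemble most-significant byte first: DF 29 → 0xDF29.

0xDF29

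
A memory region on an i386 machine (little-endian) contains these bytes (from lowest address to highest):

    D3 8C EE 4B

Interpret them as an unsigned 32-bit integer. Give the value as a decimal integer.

In little-endian order the low byte comes first in memory.
Reassemble most-significant byte first: 4B EE 8C D3 → 0x4BEE8CD3.
0x4BEE8CD3 = 1273924819.

1273924819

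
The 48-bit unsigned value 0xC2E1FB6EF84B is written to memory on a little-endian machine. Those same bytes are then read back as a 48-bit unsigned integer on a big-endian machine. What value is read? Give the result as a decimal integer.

Stored little-endian, the bytes at ascending addresses are 4B F8 6E FB E1 C2.
Read back as big-endian, the last byte is least significant, giving 0x4BF86EFBE1C2.
0x4BF86EFBE1C2 = 83530385973698.

83530385973698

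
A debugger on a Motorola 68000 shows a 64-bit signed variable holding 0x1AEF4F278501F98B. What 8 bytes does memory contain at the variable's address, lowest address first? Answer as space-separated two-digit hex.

1A EF 4F 27 85 01 F9 8B

Split into bytes (most-significant first): 1A EF 4F 27 85 01 F9 8B.
Big-endian stores the most-significant byte at the lowest address.
So the memory order matches the most-significant-first order: 1A EF 4F 27 85 01 F9 8B.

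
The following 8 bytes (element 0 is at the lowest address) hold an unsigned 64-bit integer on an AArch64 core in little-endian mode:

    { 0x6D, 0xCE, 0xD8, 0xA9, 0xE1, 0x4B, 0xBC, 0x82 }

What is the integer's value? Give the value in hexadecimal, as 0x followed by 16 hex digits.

0x82BC4BE1A9D8CE6D

In little-endian order the low byte comes first in memory.
Reassemble most-significant byte first: 82 BC 4B E1 A9 D8 CE 6D → 0x82BC4BE1A9D8CE6D.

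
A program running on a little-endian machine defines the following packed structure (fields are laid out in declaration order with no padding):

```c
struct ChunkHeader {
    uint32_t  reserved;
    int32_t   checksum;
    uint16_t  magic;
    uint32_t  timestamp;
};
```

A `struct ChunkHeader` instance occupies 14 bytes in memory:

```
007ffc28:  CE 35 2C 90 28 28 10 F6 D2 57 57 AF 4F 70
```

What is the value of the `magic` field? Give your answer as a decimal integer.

22482

`magic` follows `reserved` (4 B), `checksum` (4 B), so it starts at offset 4 + 4 = 8 and occupies 2 bytes.
Bytes at offsets 8..9: D2 57.
In little-endian order the low byte comes first in memory.
Reassemble most-significant byte first: 57 D2 → 0x57D2.
0x57D2 = 22482.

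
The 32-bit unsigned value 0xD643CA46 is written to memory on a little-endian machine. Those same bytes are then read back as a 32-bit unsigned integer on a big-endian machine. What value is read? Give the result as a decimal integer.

Stored little-endian, the bytes at ascending addresses are 46 CA 43 D6.
Read back as big-endian, the last byte is least significant, giving 0x46CA43D6.
0x46CA43D6 = 1187660758.

1187660758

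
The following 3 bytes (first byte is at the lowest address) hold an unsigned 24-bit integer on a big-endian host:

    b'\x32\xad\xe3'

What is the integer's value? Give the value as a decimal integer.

In big-endian order the high byte comes first in memory.
The bytes are already most-significant first: 0x32ADE3.
0x32ADE3 = 3321315.

3321315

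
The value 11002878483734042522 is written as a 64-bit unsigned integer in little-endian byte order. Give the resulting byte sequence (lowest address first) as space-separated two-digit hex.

9A 97 C1 69 AF 13 B2 98

11002878483734042522 in hexadecimal, padded to 64 bits, is 0x98B213AF69C1979A.
Split into bytes (most-significant first): 98 B2 13 AF 69 C1 97 9A.
Little-endian stores the least-significant byte at the lowest address.
So at ascending addresses the bytes are 9A 97 C1 69 AF 13 B2 98.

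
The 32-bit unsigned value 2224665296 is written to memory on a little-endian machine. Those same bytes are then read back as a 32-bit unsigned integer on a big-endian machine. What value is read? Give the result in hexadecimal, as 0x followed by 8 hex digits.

0xD0B29984

2224665296 in 32-bit hexadecimal is 0x8499B2D0.
Stored little-endian, the bytes at ascending addresses are D0 B2 99 84.
Read back as big-endian, the last byte is least significant, giving 0xD0B29984.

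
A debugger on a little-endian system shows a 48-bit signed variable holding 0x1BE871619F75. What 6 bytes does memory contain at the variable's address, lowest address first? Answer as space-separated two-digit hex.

75 9F 61 71 E8 1B

Split into bytes (most-significant first): 1B E8 71 61 9F 75.
In little-endian order the low byte comes first in memory.
So at ascending addresses the bytes are 75 9F 61 71 E8 1B.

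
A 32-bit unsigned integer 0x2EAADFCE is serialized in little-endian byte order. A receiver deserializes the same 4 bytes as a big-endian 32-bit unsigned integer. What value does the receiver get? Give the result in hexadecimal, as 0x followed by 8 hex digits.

0xCEDFAA2E

Stored little-endian, the bytes at ascending addresses are CE DF AA 2E.
Read back as big-endian, the last byte is least significant, giving 0xCEDFAA2E.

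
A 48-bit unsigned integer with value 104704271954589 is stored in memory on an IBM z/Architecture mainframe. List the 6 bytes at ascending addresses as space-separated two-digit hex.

5F 3A 5C EF B2 9D

104704271954589 in hexadecimal, padded to 48 bits, is 0x5F3A5CEFB29D.
Split into bytes (most-significant first): 5F 3A 5C EF B2 9D.
Big-endian stores the most-significant byte at the lowest address.
So the memory order matches the most-significant-first order: 5F 3A 5C EF B2 9D.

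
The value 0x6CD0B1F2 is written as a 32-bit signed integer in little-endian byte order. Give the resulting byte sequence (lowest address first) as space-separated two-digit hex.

F2 B1 D0 6C

Split into bytes (most-significant first): 6C D0 B1 F2.
In little-endian order the low byte comes first in memory.
So at ascending addresses the bytes are F2 B1 D0 6C.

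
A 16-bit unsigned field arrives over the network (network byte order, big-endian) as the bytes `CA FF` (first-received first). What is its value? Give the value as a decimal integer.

In big-endian order the high byte comes first in memory.
The bytes are already most-significant first: 0xCAFF.
0xCAFF = 51967.

51967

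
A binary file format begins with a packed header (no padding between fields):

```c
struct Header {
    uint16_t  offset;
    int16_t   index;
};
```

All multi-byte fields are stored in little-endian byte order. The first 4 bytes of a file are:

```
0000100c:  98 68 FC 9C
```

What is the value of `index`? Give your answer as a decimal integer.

`index` follows `offset` (2 bytes), so it starts at byte offset 2 and occupies 2 bytes.
Bytes at offsets 2..3: FC 9C.
Little-endian: lowest address holds the least-significant byte.
Reassemble most-significant byte first: 9C FC → 0x9CFC.
Top bit is set, so as a signed 16-bit value this is 0x9CFC − 2^16 = -25348.

-25348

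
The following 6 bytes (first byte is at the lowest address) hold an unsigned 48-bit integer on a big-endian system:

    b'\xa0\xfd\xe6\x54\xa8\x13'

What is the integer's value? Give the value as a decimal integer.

177012351477779

In big-endian order the high byte comes first in memory.
The bytes are already most-significant first: 0xA0FDE654A813.
0xA0FDE654A813 = 177012351477779.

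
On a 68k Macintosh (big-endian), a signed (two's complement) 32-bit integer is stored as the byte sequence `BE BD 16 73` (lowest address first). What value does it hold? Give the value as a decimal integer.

Big-endian stores the most-significant byte at the lowest address.
The bytes are already most-significant first: 0xBEBD1673.
Top bit is set, so as a signed 32-bit value this is 0xBEBD1673 − 2^32 = -1094904205.

-1094904205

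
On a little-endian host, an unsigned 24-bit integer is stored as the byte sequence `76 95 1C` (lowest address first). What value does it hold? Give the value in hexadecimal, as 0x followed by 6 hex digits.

Little-endian: lowest address holds the least-significant byte.
Reassemble most-significant byte first: 1C 95 76 → 0x1C9576.

0x1C9576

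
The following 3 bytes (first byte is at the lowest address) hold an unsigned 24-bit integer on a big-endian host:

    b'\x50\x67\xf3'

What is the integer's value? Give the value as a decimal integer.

5269491

In big-endian order the high byte comes first in memory.
The bytes are already most-significant first: 0x5067F3.
0x5067F3 = 5269491.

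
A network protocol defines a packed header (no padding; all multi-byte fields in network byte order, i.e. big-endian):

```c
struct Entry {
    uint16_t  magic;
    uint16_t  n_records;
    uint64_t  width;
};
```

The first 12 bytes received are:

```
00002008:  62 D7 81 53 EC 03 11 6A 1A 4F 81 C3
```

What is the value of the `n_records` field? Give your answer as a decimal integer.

`n_records` follows `magic` (2 bytes), so it starts at byte offset 2 and occupies 2 bytes.
Bytes at offsets 2..3: 81 53.
Big-endian: lowest address holds the most-significant byte.
The bytes are already most-significant first: 0x8153.
0x8153 = 33107.

33107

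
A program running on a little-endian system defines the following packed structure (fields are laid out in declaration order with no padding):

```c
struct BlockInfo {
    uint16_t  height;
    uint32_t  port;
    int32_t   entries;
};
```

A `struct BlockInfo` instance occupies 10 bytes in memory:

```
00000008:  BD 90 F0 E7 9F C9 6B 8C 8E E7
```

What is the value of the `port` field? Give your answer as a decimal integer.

`port` follows `height` (2 bytes), so it starts at byte offset 2 and occupies 4 bytes.
Bytes at offsets 2..5: F0 E7 9F C9.
Little-endian stores the least-significant byte at the lowest address.
Reassemble most-significant byte first: C9 9F E7 F0 → 0xC99FE7F0.
0xC99FE7F0 = 3382700016.

3382700016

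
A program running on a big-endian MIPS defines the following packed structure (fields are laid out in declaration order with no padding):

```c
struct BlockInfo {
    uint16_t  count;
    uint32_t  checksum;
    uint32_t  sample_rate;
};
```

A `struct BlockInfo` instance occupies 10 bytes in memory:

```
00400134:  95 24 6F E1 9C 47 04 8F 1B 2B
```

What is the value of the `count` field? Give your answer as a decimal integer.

38180

`count` is the first field, at byte offset 0, occupying 2 bytes.
Bytes at offsets 0..1: 95 24.
In big-endian order the high byte comes first in memory.
The bytes are already most-significant first: 0x9524.
0x9524 = 38180.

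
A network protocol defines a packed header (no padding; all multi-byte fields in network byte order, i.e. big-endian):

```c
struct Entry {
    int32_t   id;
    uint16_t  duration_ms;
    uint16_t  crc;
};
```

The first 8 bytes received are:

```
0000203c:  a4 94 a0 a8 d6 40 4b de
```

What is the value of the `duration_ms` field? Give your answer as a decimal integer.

`duration_ms` follows `id` (4 bytes), so it starts at byte offset 4 and occupies 2 bytes.
Bytes at offsets 4..5: D6 40.
In big-endian order the high byte comes first in memory.
The bytes are already most-significant first: 0xD640.
0xD640 = 54848.

54848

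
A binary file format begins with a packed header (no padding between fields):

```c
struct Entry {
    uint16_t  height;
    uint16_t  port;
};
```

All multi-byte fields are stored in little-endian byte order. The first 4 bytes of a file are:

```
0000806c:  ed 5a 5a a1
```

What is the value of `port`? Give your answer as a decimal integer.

41306

`port` follows `height` (2 bytes), so it starts at byte offset 2 and occupies 2 bytes.
Bytes at offsets 2..3: 5A A1.
Little-endian stores the least-significant byte at the lowest address.
Reassemble most-significant byte first: A1 5A → 0xA15A.
0xA15A = 41306.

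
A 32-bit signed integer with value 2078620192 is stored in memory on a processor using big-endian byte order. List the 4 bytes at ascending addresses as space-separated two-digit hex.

7B E5 3A 20

2078620192 in hexadecimal, padded to 32 bits, is 0x7BE53A20.
Split into bytes (most-significant first): 7B E5 3A 20.
Big-endian: lowest address holds the most-significant byte.
So the memory order matches the most-significant-first order: 7B E5 3A 20.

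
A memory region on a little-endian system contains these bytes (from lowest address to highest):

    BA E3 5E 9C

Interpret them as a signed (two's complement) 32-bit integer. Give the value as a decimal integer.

Little-endian: lowest address holds the least-significant byte.
Reassemble most-significant byte first: 9C 5E E3 BA → 0x9C5EE3BA.
Top bit is set, so as a signed 32-bit value this is 0x9C5EE3BA − 2^32 = -1671502918.

-1671502918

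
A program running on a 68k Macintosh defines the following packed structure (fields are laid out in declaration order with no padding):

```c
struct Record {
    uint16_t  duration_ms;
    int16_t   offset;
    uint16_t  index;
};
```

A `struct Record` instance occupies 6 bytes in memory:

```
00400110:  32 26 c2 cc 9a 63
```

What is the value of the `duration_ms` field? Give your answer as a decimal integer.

`duration_ms` is the first field, at byte offset 0, occupying 2 bytes.
Bytes at offsets 0..1: 32 26.
Big-endian: lowest address holds the most-significant byte.
The bytes are already most-significant first: 0x3226.
0x3226 = 12838.

12838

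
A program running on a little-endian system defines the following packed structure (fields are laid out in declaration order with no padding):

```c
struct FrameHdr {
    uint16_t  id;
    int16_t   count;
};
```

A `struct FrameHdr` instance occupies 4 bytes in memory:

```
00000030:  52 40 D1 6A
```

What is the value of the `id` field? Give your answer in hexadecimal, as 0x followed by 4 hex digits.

`id` is the first field, at byte offset 0, occupying 2 bytes.
Bytes at offsets 0..1: 52 40.
Little-endian stores the least-significant byte at the lowest address.
Reassemble most-significant byte first: 40 52 → 0x4052.

0x4052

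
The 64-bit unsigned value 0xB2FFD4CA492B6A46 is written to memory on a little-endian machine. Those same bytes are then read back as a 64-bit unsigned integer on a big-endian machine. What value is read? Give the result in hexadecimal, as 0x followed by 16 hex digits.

0x466A2B49CAD4FFB2

Stored little-endian, the bytes at ascending addresses are 46 6A 2B 49 CA D4 FF B2.
Read back as big-endian, the last byte is least significant, giving 0x466A2B49CAD4FFB2.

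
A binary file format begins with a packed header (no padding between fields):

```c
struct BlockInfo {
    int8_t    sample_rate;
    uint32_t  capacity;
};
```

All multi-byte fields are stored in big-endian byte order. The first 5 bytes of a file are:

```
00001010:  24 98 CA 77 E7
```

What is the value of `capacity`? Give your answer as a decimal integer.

`capacity` follows `sample_rate` (1 byte), so it starts at byte offset 1 and occupies 4 bytes.
Bytes at offsets 1..4: 98 CA 77 E7.
Big-endian: lowest address holds the most-significant byte.
The bytes are already most-significant first: 0x98CA77E7.
0x98CA77E7 = 2563405799.

2563405799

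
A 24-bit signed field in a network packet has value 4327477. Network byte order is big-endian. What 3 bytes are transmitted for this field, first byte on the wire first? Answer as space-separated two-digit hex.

42 08 35

4327477 in hexadecimal, padded to 24 bits, is 0x420835.
Split into bytes (most-significant first): 42 08 35.
In big-endian order the high byte comes first in memory.
So the memory order matches the most-significant-first order: 42 08 35.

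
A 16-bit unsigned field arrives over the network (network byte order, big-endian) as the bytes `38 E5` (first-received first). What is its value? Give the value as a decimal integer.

14565

Big-endian stores the most-significant byte at the lowest address.
The bytes are already most-significant first: 0x38E5.
0x38E5 = 14565.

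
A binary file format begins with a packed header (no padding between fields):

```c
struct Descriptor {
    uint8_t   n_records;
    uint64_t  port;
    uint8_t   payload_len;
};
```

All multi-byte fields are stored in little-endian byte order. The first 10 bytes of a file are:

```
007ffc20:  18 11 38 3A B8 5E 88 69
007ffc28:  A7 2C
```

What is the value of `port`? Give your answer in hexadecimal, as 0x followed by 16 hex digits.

`port` follows `n_records` (1 byte), so it starts at byte offset 1 and occupies 8 bytes.
Bytes at offsets 1..8: 11 38 3A B8 5E 88 69 A7.
Little-endian stores the least-significant byte at the lowest address.
Reassemble most-significant byte first: A7 69 88 5E B8 3A 38 11 → 0xA769885EB83A3811.

0xA769885EB83A3811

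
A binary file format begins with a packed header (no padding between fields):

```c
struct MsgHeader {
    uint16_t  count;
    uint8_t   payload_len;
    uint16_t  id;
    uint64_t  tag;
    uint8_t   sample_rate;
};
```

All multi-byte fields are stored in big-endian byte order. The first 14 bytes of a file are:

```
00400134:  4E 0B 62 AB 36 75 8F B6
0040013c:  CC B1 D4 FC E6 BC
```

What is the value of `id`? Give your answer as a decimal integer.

43830

`id` follows `count` (2 B), `payload_len` (1 B), so it starts at offset 2 + 1 = 3 and occupies 2 bytes.
Bytes at offsets 3..4: AB 36.
Big-endian stores the most-significant byte at the lowest address.
The bytes are already most-significant first: 0xAB36.
0xAB36 = 43830.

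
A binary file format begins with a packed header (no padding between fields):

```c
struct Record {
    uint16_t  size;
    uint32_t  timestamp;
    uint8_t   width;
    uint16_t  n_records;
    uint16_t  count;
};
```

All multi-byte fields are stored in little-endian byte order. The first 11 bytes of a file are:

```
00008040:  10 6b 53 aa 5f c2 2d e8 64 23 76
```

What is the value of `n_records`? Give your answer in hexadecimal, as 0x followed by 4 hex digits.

`n_records` follows `size` (2 B), `timestamp` (4 B), `width` (1 B), so it starts at offset 2 + 4 + 1 = 7 and occupies 2 bytes.
Bytes at offsets 7..8: E8 64.
In little-endian order the low byte comes first in memory.
Reassemble most-significant byte first: 64 E8 → 0x64E8.

0x64E8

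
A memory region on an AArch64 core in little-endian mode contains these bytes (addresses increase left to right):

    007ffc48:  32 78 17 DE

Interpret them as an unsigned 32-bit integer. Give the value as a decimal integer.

3726080050

Little-endian: lowest address holds the least-significant byte.
Reassemble most-significant byte first: DE 17 78 32 → 0xDE177832.
0xDE177832 = 3726080050.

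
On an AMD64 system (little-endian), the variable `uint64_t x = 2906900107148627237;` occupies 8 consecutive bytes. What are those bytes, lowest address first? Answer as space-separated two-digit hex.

25 8D 23 FC 3E 62 57 28

2906900107148627237 in hexadecimal, padded to 64 bits, is 0x2857623EFC238D25.
Split into bytes (most-significant first): 28 57 62 3E FC 23 8D 25.
In little-endian order the low byte comes first in memory.
So at ascending addresses the bytes are 25 8D 23 FC 3E 62 57 28.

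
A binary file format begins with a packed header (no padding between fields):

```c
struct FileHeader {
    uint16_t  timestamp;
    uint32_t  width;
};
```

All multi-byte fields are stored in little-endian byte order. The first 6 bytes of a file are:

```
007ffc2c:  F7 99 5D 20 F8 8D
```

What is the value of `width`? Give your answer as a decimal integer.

`width` follows `timestamp` (2 bytes), so it starts at byte offset 2 and occupies 4 bytes.
Bytes at offsets 2..5: 5D 20 F8 8D.
Little-endian: lowest address holds the least-significant byte.
Reassemble most-significant byte first: 8D F8 20 5D → 0x8DF8205D.
0x8DF8205D = 2381848669.

2381848669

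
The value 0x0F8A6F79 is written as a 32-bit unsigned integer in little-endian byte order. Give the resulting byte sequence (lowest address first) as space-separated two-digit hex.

79 6F 8A 0F

Split into bytes (most-significant first): 0F 8A 6F 79.
In little-endian order the low byte comes first in memory.
So at ascending addresses the bytes are 79 6F 8A 0F.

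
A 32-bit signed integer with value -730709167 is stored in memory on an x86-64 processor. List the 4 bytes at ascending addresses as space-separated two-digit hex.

Two's complement of -730709167 in 32 bits: 730709167 = 0x2B8DBCAF; invert → 0xD4724350; add 1 → 0xD4724351.
Split into bytes (most-significant first): D4 72 43 51.
Little-endian stores the least-significant byte at the lowest address.
So at ascending addresses the bytes are 51 43 72 D4.

51 43 72 D4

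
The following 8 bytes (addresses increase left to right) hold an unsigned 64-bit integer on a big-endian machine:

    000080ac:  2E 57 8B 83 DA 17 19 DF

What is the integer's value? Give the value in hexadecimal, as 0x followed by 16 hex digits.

Big-endian stores the most-significant byte at the lowest address.
The bytes are already most-significant first: 0x2E578B83DA1719DF.

0x2E578B83DA1719DF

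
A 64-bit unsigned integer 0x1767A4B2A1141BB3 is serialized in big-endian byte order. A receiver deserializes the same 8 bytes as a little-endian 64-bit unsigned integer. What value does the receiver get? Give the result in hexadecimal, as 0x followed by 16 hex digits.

0xB31B14A1B2A46717

Stored big-endian, the bytes at ascending addresses are 17 67 A4 B2 A1 14 1B B3.
Read back as little-endian, the first byte is least significant, giving 0xB31B14A1B2A46717.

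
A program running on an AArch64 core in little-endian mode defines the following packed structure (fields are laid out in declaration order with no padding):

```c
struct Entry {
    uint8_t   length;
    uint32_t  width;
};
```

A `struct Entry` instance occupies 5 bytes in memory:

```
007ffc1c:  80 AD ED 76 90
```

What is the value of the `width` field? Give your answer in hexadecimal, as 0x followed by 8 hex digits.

`width` follows `length` (1 byte), so it starts at byte offset 1 and occupies 4 bytes.
Bytes at offsets 1..4: AD ED 76 90.
In little-endian order the low byte comes first in memory.
Reassemble most-significant byte first: 90 76 ED AD → 0x9076EDAD.

0x9076EDAD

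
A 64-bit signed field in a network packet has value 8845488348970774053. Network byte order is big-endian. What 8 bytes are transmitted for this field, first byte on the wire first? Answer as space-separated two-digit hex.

8845488348970774053 in hexadecimal, padded to 64 bits, is 0x7AC17CC9B9426E25.
Split into bytes (most-significant first): 7A C1 7C C9 B9 42 6E 25.
In big-endian order the high byte comes first in memory.
So the memory order matches the most-significant-first order: 7A C1 7C C9 B9 42 6E 25.

7A C1 7C C9 B9 42 6E 25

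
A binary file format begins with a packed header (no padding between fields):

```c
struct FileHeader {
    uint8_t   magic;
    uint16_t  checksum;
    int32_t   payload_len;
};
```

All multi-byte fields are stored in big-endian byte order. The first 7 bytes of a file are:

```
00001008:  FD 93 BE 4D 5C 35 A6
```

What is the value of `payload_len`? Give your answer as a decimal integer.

1297888678

`payload_len` follows `magic` (1 B), `checksum` (2 B), so it starts at offset 1 + 2 = 3 and occupies 4 bytes.
Bytes at offsets 3..6: 4D 5C 35 A6.
In big-endian order the high byte comes first in memory.
The bytes are already most-significant first: 0x4D5C35A6.
0x4D5C35A6 = 1297888678.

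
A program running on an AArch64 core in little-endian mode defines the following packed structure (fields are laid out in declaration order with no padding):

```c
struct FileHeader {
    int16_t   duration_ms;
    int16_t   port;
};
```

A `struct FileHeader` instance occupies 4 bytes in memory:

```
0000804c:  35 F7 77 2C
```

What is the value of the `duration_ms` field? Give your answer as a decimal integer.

-2251

`duration_ms` is the first field, at byte offset 0, occupying 2 bytes.
Bytes at offsets 0..1: 35 F7.
In little-endian order the low byte comes first in memory.
Reassemble most-significant byte first: F7 35 → 0xF735.
Top bit is set, so as a signed 16-bit value this is 0xF735 − 2^16 = -2251.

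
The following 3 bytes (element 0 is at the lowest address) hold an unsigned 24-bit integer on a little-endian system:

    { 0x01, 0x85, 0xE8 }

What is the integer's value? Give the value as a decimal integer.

Little-endian stores the least-significant byte at the lowest address.
Reassemble most-significant byte first: E8 85 01 → 0xE88501.
0xE88501 = 15238401.

15238401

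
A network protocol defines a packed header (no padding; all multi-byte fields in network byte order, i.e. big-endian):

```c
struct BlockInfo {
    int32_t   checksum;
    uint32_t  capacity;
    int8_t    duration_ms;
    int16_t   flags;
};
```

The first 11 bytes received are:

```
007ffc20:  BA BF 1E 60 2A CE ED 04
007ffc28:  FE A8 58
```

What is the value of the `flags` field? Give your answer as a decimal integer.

`flags` follows `checksum` (4 B), `capacity` (4 B), `duration_ms` (1 B), so it starts at offset 4 + 4 + 1 = 9 and occupies 2 bytes.
Bytes at offsets 9..10: A8 58.
In big-endian order the high byte comes first in memory.
The bytes are already most-significant first: 0xA858.
Top bit is set, so as a signed 16-bit value this is 0xA858 − 2^16 = -22440.

-22440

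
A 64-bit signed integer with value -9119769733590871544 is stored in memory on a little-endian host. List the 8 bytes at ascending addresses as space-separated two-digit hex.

Two's complement of -9119769733590871544 in 64 bits: 9119769733590871544 = 0x7E8FEE410C0AEDF8; invert → 0x817011BEF3F51207; add 1 → 0x817011BEF3F51208.
Split into bytes (most-significant first): 81 70 11 BE F3 F5 12 08.
Little-endian stores the least-significant byte at the lowest address.
So at ascending addresses the bytes are 08 12 F5 F3 BE 11 70 81.

08 12 F5 F3 BE 11 70 81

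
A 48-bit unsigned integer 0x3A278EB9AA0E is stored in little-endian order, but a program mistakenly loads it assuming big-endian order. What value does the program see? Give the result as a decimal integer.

Stored little-endian, the bytes at ascending addresses are 0E AA B9 8E 27 3A.
Read back as big-endian, the last byte is least significant, giving 0x0EAAB98E273A.
0x0EAAB98E273A = 16126420330298.

16126420330298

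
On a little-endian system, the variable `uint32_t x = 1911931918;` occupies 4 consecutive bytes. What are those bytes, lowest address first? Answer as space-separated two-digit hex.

1911931918 in hexadecimal, padded to 32 bits, is 0x71F5C40E.
Split into bytes (most-significant first): 71 F5 C4 0E.
Little-endian stores the least-significant byte at the lowest address.
So at ascending addresses the bytes are 0E C4 F5 71.

0E C4 F5 71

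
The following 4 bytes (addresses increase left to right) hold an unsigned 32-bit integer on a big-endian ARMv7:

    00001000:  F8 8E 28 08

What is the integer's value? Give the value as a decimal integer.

In big-endian order the high byte comes first in memory.
The bytes are already most-significant first: 0xF88E2808.
0xF88E2808 = 4170065928.

4170065928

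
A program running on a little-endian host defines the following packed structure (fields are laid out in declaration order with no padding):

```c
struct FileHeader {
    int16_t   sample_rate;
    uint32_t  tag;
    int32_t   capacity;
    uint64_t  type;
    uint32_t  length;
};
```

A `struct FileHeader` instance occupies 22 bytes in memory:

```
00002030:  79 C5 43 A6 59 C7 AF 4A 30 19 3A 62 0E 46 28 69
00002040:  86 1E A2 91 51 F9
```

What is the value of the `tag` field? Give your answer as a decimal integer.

`tag` follows `sample_rate` (2 bytes), so it starts at byte offset 2 and occupies 4 bytes.
Bytes at offsets 2..5: 43 A6 59 C7.
In little-endian order the low byte comes first in memory.
Reassemble most-significant byte first: C7 59 A6 43 → 0xC759A643.
0xC759A643 = 3344541251.

3344541251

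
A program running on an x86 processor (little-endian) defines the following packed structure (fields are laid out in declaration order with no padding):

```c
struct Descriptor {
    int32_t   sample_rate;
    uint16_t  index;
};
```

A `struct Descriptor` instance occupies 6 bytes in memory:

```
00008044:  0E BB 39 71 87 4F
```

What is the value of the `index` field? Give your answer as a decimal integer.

`index` follows `sample_rate` (4 bytes), so it starts at byte offset 4 and occupies 2 bytes.
Bytes at offsets 4..5: 87 4F.
Little-endian: lowest address holds the least-significant byte.
Reassemble most-significant byte first: 4F 87 → 0x4F87.
0x4F87 = 20359.

20359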